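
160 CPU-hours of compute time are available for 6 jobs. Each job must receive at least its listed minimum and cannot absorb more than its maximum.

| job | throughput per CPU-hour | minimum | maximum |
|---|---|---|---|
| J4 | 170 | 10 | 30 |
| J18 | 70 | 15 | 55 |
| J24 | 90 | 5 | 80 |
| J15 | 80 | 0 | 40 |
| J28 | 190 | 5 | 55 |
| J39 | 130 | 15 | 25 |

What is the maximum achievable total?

23000

Meeting every minimum uses 10+15+5+0+5+15 = 50 CPU-hours, leaving 110.
Highest throughput per CPU-hour first: J28 190 > J4 170 > J39 130 > J24 90 > J15 80 > J18 70.
Give J28 50 more to hit its cap of 55 — 60 left.
J4: +20 to 30 (cap) — 40 left.
J39: +10 to 25 (cap) — 30 left.
J24: +30 (room for 75) → 35. Pool exhausted.
Total = 170×30 + 70×15 + 90×35 + 190×55 + 130×25 = 23000.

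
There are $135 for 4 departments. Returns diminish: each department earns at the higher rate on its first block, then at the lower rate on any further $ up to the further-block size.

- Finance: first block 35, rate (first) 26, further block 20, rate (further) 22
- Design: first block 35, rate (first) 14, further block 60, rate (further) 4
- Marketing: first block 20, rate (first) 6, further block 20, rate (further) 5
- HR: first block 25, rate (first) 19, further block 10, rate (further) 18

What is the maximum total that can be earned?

Treat each block as its own option and order by rate: Finance/first 26 > Finance/second 22 > HR/first 19 > HR/second 18 > Design/first 14 > Marketing/first 6 > Marketing/second 5 > Design/second 4.
Finance/first (26): +35 — 100 left.
Fill Finance second block (20 at 22) — 80 left.
Fill HR first block (25 at 19) — 55 left.
HR second at 18: fill all 10 — 45 left.
Design first at 14: fill all 35 — 10 left.
10 remain; put them into Marketing first at 6.
Total = 26×35 + 22×20 + 19×25 + 18×10 + 14×35 + 6×10 = 2555.

2555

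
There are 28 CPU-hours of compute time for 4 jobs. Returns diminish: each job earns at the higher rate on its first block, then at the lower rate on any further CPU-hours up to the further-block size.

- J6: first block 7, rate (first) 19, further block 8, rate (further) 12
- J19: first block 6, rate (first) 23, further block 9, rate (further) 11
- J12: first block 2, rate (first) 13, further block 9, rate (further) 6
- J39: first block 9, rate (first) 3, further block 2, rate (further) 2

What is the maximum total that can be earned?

448

Rank every tier by rate: J19/T1 23 > J6/T1 19 > J12/T1 13 > J6/T2 12 > J19/T2 11 > J12/T2 6 > J39/T1 3 > J39/T2 2.
Fill J19 T1 block (6 at 23) — 22 left.
Fill J6 T1 block (7 at 19) — 15 left.
J12 T1 at 13: fill all 2 — 13 left.
J6/T2 (12): +8 — 5 left.
5 remain; put them into J19 T2 at 11.
Total = 23×6 + 19×7 + 13×2 + 12×8 + 11×5 = 448.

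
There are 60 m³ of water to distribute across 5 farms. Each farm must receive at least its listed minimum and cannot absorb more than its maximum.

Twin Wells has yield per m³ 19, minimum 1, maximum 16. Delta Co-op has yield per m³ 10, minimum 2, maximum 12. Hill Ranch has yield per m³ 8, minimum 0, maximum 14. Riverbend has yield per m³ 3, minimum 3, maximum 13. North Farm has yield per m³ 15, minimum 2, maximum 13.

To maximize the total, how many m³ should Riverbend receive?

5

Meeting every minimum uses 1+2+0+3+2 = 8 m³, leaving 52.
Order the farms by yield per m³: Twin Wells 19 > North Farm 15 > Delta Co-op 10 > Hill Ranch 8 > Riverbend 3.
Twin Wells: +15 to 16 (cap) ; 37 left.
North Farm takes 11 more to reach its cap of 13 ; 26 left.
Delta Co-op: +10 to 12 (cap) ; 16 left.
Hill Ranch takes 14 more to reach its cap of 14 ; 2 left.
Riverbend has room for 10 more but only 2 remain, so it gets 5.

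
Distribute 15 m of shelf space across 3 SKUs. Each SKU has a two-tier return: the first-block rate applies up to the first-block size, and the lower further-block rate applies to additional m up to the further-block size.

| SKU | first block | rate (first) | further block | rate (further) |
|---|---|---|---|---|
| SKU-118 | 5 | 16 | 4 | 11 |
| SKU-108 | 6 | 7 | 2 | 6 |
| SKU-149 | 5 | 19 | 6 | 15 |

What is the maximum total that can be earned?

250

Order all 6 blocks by rate: SKU-149/T1 19 > SKU-118/T1 16 > SKU-149/T2 15 > SKU-118/T2 11 > SKU-108/T1 7 > SKU-108/T2 6.
Fill SKU-149 T1 block (5 at 19) — 10 left.
SKU-118 T1 at 16: fill all 5 — 5 left.
SKU-149/T2: +5 of 6 at 15; pool empty.
Total = 19×5 + 16×5 + 15×5 = 250.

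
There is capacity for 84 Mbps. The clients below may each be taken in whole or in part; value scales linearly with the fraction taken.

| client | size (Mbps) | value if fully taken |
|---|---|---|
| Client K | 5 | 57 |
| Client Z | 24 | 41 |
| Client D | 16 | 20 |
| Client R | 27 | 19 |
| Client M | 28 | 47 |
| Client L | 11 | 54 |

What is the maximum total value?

Best value per unit of size first: Client K 57/5≈11.4, Client L 54/11≈4.91, Client Z 41/24≈1.71, Client M 47/28≈1.68, Client D 20/16≈1.25, Client R 19/27≈0.704.
All 5 Mbps of Client K fit (value 57) ; 79 remain.
All 11 Mbps of Client L fit (value 54) ; 68 remain.
Client Z: take in full, 24 Mbps for value 41 ; 44 left.
All 28 Mbps of Client M fit (value 47) ; 16 remain.
All 16 Mbps of Client D fit (value 20) ; 0 remain.
Total value = 219.

219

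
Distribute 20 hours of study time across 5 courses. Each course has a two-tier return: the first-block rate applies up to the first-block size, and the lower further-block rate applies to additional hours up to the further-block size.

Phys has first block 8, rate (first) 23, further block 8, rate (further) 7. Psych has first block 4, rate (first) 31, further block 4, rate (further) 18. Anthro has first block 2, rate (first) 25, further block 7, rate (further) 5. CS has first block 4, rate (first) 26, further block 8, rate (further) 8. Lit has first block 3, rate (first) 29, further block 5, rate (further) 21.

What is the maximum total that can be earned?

526

Rank every tier by rate: Psych/first 31 > Lit/first 29 > CS/first 26 > Anthro/first 25 > Phys/first 23 > Lit/second 21 > Psych/second 18 > CS/second 8 > Phys/second 7 > Anthro/second 5.
Psych/first (31): +4 ; 16 left.
Lit/first (29): +3 ; 13 left.
CS first at 26: fill all 4 ; 9 left.
Anthro/first (25): +2 ; 7 left.
7 remain; put them into Phys first at 23.
Total = 31×4 + 29×3 + 26×4 + 25×2 + 23×7 = 526.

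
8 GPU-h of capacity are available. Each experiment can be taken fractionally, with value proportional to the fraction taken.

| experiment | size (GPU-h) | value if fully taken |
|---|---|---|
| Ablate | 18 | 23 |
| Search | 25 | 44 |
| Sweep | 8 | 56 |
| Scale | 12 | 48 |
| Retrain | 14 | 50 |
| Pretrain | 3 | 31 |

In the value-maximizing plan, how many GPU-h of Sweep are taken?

5

Sort by value density: Pretrain 31/3≈10.3, Sweep 56/8≈7, Scale 48/12≈4, Retrain 50/14≈3.57, Search 44/25≈1.76, Ablate 23/18≈1.28.
Take all of Pretrain (3 GPU-h, value 31) ; 5 GPU-h left.
Only 5 GPU-h remain; take 5/8 of Sweep for value 56×5/8 = 35.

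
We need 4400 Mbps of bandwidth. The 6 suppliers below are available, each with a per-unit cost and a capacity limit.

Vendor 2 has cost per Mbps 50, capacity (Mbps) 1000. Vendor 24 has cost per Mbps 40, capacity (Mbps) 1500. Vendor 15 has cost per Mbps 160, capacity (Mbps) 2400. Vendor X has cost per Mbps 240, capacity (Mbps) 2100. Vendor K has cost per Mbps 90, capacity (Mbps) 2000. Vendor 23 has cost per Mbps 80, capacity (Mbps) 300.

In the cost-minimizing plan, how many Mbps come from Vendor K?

Fill from the cheapest supplier first.
Take 1500 from Vendor 24 at 40 — need 2900 more.
Take 1000 from Vendor 2 at 50 — need 1900 more.
Vendor 23 (80): use full 300 — 1600 Mbps to go.
Vendor K (90): take the remaining 1600 — done.
Vendor 15, Vendor X: unused.

1600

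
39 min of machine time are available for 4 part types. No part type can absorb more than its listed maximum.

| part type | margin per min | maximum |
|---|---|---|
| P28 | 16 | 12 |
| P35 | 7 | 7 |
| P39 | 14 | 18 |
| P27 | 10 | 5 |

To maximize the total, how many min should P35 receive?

Order the part types by margin per min: P28 16 > P39 14 > P27 10 > P35 7.
P28 takes 12 to reach its cap of 12 — 27 left.
P39: +18 to 18 (cap) — 9 left.
Give P27 5 to hit its cap of 5 — 4 left.
Only 4 left; P35 takes them to reach 4.

4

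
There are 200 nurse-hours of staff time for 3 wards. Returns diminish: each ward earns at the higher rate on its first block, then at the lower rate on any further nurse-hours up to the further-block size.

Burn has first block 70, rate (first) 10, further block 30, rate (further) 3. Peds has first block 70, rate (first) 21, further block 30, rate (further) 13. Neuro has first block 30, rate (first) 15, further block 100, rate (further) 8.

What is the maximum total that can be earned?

3010

Treat each block as its own option and order by rate: Peds/first 21 > Neuro/first 15 > Peds/second 13 > Burn/first 10 > Neuro/second 8 > Burn/second 3.
Peds/first (21): +70 → 130 left.
Neuro/first (15): +30 → 100 left.
Fill Peds second block (30 at 13) → 70 left.
Burn/first (10): +70 → 0 left.
Total = 21×70 + 15×30 + 13×30 + 10×70 = 3010.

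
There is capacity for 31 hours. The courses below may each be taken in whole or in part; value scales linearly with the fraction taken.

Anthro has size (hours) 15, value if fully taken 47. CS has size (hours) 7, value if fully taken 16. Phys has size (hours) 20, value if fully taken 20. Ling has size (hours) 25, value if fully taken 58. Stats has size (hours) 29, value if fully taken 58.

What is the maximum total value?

Best value per unit of size first: Anthro 47/15≈3.13, Ling 58/25≈2.32, CS 16/7≈2.29, Stats 58/29≈2, Phys 20/20≈1.
Take all of Anthro (15 hours, value 47) — 16 hours left.
16 hours left: a 16/25 share of Ling gives 58×16/25 = 37.12.
Total value = 84.12.

84.12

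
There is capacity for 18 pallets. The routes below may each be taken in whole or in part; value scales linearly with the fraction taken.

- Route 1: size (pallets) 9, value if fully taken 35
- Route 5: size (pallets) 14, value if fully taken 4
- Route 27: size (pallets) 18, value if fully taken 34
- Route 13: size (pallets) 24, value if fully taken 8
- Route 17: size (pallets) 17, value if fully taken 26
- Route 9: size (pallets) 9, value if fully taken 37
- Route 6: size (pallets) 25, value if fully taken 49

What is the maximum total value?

72

Best value per unit of size first: Route 9 37/9≈4.11, Route 1 35/9≈3.89, Route 6 49/25≈1.96, Route 27 34/18≈1.89, Route 17 26/17≈1.53, Route 13 8/24≈0.333, Route 5 4/14≈0.286.
Take all of Route 9 (9 pallets, value 37) ; 9 pallets left.
Route 1: take in full, 9 pallets for value 35 ; 0 left.
Total value = 72.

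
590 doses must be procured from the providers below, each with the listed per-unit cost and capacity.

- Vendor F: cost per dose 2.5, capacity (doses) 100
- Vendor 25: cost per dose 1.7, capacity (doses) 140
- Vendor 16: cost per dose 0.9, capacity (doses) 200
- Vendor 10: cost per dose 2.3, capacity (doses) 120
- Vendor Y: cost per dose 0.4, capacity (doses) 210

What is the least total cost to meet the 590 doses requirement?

Fill from the cheapest provider first.
Vendor Y at 0.4: take all 210 doses — 380 still needed.
Vendor 16 (0.9): use full 200 — 180 doses to go.
Vendor 25 (1.7): use full 140 — 40 doses to go.
Take 40 from Vendor 10 at 2.3 to finish.
Vendor F: unused.
Cost = 210×0.4 + 200×0.9 + 140×1.7 + 40×2.3 = 594.

594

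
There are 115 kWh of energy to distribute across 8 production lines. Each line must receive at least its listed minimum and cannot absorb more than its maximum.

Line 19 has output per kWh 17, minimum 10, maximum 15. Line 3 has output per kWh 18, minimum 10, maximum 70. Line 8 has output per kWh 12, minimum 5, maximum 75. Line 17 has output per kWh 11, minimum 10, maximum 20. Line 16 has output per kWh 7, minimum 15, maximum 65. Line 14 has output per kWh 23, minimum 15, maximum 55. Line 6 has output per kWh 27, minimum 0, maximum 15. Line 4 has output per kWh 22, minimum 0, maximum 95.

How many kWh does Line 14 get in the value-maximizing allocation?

50

Meeting every minimum uses 10+10+5+10+15+15+0+0 = 65 kWh, leaving 50.
Highest output per kWh first: Line 6 27 > Line 14 23 > Line 4 22 > Line 3 18 > Line 19 17 > Line 8 12 > Line 17 11 > Line 16 7.
Line 6: +15 to 15 (cap) → 35 left.
Only 35 left; Line 14 takes them to reach 50.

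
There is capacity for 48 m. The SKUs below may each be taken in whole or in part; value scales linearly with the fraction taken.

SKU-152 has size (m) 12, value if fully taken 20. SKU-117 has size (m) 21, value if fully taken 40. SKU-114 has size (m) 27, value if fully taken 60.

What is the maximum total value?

Rank by value-to-size ratio: SKU-114 60/27≈2.22, SKU-117 40/21≈1.9, SKU-152 20/12≈1.67.
SKU-114: take in full, 27 m for value 60 ; 21 left.
Take all of SKU-117 (21 m, value 40) ; 0 m left.
Total value = 100.

100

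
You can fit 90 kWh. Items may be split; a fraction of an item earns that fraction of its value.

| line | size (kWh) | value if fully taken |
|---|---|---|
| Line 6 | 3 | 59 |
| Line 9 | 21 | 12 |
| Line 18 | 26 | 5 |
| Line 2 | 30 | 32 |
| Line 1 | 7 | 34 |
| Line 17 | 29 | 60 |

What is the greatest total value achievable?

Rank by value-to-size ratio: Line 6 59/3≈19.7, Line 1 34/7≈4.86, Line 17 60/29≈2.07, Line 2 32/30≈1.07, Line 9 12/21≈0.571, Line 18 5/26≈0.192.
Take all of Line 6 (3 kWh, value 59) ; 87 kWh left.
All 7 kWh of Line 1 fit (value 34) ; 80 remain.
Take all of Line 17 (29 kWh, value 60) ; 51 kWh left.
Take all of Line 2 (30 kWh, value 32) ; 21 kWh left.
All 21 kWh of Line 9 fit (value 12) ; 0 remain.
Total value = 197.

197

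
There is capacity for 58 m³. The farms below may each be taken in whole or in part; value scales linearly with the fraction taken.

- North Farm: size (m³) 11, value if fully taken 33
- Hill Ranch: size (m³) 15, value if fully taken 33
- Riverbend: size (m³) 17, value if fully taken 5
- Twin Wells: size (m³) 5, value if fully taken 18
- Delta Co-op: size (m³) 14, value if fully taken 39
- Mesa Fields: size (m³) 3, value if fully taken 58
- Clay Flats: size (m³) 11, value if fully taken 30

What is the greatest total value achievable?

208.8

Rank by value-to-size ratio: Mesa Fields 58/3≈19.3, Twin Wells 18/5≈3.6, North Farm 33/11≈3, Delta Co-op 39/14≈2.79, Clay Flats 30/11≈2.73, Hill Ranch 33/15≈2.2, Riverbend 5/17≈0.294.
All 3 m³ of Mesa Fields fit (value 58) → 55 remain.
Take all of Twin Wells (5 m³, value 18) → 50 m³ left.
Take all of North Farm (11 m³, value 33) → 39 m³ left.
Take all of Delta Co-op (14 m³, value 39) → 25 m³ left.
Clay Flats: take in full, 11 m³ for value 30 → 14 left.
Fill the last 14 m³ with part of Hill Ranch: 14/15 of it earns 30.8.
Total value = 208.8.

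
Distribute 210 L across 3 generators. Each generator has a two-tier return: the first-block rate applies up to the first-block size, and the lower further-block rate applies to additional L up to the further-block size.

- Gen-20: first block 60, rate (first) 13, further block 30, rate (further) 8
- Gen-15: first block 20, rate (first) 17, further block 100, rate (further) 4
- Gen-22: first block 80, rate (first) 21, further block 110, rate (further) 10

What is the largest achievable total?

3300

Order all 6 blocks by rate: Gen-22/tier1 21 > Gen-15/tier1 17 > Gen-20/tier1 13 > Gen-22/tier2 10 > Gen-20/tier2 8 > Gen-15/tier2 4.
Gen-22 tier1 at 21: fill all 80 — 130 left.
Fill Gen-15 tier1 block (20 at 17) — 110 left.
Gen-20/tier1 (13): +60 — 50 left.
Gen-22 tier2 at 10: only 50 left, fill 50.
Total = 21×80 + 17×20 + 13×60 + 10×50 = 3300.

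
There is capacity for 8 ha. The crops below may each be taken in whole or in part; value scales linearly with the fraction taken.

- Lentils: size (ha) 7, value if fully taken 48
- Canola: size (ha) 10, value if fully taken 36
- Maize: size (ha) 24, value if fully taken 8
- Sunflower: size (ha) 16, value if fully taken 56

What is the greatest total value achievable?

51.6

Best value per unit of size first: Lentils 48/7≈6.86, Canola 36/10≈3.6, Sunflower 56/16≈3.5, Maize 8/24≈0.333.
Lentils: take in full, 7 ha for value 48 ; 1 left.
Fill the last 1 ha with part of Canola: 1/10 of it earns 3.6.
Total value = 51.6.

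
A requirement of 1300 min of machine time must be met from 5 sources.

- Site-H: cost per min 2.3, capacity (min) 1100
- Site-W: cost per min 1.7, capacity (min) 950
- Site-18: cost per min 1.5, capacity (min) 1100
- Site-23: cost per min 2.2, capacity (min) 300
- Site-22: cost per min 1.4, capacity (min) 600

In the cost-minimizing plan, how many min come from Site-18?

Use sources in increasing cost order.
Take 600 from Site-22 at 1.4 — need 700 more.
Site-18 at 1.5: take 700 of its 1100 — requirement met.
Site-W, Site-23, Site-H: unused.

700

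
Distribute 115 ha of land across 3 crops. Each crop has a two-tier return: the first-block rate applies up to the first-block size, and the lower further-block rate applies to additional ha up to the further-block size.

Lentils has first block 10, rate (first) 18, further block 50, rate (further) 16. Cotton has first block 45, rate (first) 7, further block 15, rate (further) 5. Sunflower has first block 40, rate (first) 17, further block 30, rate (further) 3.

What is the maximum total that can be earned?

Order all 6 blocks by rate: Lentils/T1 18 > Sunflower/T1 17 > Lentils/T2 16 > Cotton/T1 7 > Cotton/T2 5 > Sunflower/T2 3.
Fill Lentils T1 block (10 at 18) → 105 left.
Fill Sunflower T1 block (40 at 17) → 65 left.
Lentils T2 at 16: fill all 50 → 15 left.
Cotton T1 at 7: only 15 left, fill 15.
Total = 18×10 + 17×40 + 16×50 + 7×15 = 1765.

1765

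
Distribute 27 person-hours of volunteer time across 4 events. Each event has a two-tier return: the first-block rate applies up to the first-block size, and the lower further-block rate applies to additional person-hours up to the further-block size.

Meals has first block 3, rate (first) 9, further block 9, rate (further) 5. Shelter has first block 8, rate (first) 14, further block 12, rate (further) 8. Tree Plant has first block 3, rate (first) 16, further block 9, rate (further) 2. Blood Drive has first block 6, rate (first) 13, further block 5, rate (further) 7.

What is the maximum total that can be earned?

Order all 8 blocks by rate: Tree Plant/tier1 16 > Shelter/tier1 14 > Blood Drive/tier1 13 > Meals/tier1 9 > Shelter/tier2 8 > Blood Drive/tier2 7 > Meals/tier2 5 > Tree Plant/tier2 2.
Tree Plant/tier1 (16): +3 ; 24 left.
Shelter tier1 at 14: fill all 8 ; 16 left.
Blood Drive/tier1 (13): +6 ; 10 left.
Meals tier1 at 9: fill all 3 ; 7 left.
Shelter tier2 at 8: only 7 left, fill 7.
Total = 16×3 + 14×8 + 13×6 + 9×3 + 8×7 = 321.

321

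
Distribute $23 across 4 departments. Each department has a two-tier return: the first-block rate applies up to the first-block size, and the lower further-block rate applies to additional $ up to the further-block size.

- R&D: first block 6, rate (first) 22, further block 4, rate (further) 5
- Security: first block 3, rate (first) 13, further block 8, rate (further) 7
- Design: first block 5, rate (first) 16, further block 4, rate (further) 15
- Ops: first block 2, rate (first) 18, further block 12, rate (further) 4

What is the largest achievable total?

Rank every tier by rate: R&D/tier1 22 > Ops/tier1 18 > Design/tier1 16 > Design/tier2 15 > Security/tier1 13 > Security/tier2 7 > R&D/tier2 5 > Ops/tier2 4.
R&D/tier1 (22): +6 ; 17 left.
Ops tier1 at 18: fill all 2 ; 15 left.
Design/tier1 (16): +5 ; 10 left.
Fill Design tier2 block (4 at 15) ; 6 left.
Fill Security tier1 block (3 at 13) ; 3 left.
Security tier2 at 7: only 3 left, fill 3.
Total = 22×6 + 18×2 + 16×5 + 15×4 + 13×3 + 7×3 = 368.

368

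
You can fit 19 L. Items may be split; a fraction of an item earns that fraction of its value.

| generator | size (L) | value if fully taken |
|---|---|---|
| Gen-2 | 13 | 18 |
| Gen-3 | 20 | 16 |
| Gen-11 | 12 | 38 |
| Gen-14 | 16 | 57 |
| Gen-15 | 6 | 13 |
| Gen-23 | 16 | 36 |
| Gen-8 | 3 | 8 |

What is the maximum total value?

66.5

Rank by value-to-size ratio: Gen-14 57/16≈3.56, Gen-11 38/12≈3.17, Gen-8 8/3≈2.67, Gen-23 36/16≈2.25, Gen-15 13/6≈2.17, Gen-2 18/13≈1.38, Gen-3 16/20≈0.8.
All 16 L of Gen-14 fit (value 57) — 3 remain.
Only 3 L remain; take 3/12 of Gen-11 for value 38×3/12 = 9.5.
Total value = 66.5.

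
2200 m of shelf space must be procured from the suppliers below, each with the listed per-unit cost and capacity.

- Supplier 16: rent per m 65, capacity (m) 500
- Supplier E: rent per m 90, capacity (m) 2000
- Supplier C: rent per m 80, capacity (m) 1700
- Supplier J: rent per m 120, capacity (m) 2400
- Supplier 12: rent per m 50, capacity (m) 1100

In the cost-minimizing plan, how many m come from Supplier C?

Fill from the cheapest supplier first.
Supplier 12 at 50: take all 1100 m — 1100 still needed.
Supplier 16 (65): use full 500 — 600 m to go.
Take 600 from Supplier C at 80 to finish.
Supplier E, Supplier J: unused.

600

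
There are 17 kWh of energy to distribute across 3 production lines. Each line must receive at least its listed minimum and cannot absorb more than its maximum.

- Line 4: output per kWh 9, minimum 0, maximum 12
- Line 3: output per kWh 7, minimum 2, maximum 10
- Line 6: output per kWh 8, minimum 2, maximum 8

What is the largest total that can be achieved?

Meeting every minimum uses 0+2+2 = 4 kWh, leaving 13.
Highest output per kWh first: Line 4 9 > Line 6 8 > Line 3 7.
Give Line 4 12 more to hit its cap of 12 → 1 left.
Line 6 has room for 6 more but only 1 remain, so it gets 3.
Total = 9×12 + 7×2 + 8×3 = 146.

146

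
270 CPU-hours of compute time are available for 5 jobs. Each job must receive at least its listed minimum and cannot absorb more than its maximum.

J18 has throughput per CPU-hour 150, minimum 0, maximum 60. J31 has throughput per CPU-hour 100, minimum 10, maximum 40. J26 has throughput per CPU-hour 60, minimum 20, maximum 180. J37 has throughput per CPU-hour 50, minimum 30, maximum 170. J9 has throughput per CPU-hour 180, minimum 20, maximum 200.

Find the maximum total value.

Meeting every minimum uses 0+10+20+30+20 = 80 CPU-hours, leaving 190.
Rank by throughput per CPU-hour: J9 180 > J18 150 > J31 100 > J26 60 > J37 50.
J9 takes 180 more to reach its cap of 200 — 10 left.
J18: +10 (room for 60) → 10. Pool exhausted.
Total = 150×10 + 100×10 + 60×20 + 50×30 + 180×200 = 41200.

41200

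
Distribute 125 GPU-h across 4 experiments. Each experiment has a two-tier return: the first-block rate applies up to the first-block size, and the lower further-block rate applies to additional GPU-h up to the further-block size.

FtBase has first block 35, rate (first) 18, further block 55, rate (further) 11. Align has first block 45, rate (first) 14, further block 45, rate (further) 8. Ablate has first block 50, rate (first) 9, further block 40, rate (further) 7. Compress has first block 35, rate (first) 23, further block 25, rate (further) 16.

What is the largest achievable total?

Treat each block as its own option and order by rate: Compress/first 23 > FtBase/first 18 > Compress/second 16 > Align/first 14 > FtBase/second 11 > Ablate/first 9 > Align/second 8 > Ablate/second 7.
Compress/first (23): +35 ; 90 left.
FtBase first at 18: fill all 35 ; 55 left.
Compress second at 16: fill all 25 ; 30 left.
Align first at 14: only 30 left, fill 30.
Total = 23×35 + 18×35 + 16×25 + 14×30 = 2255.

2255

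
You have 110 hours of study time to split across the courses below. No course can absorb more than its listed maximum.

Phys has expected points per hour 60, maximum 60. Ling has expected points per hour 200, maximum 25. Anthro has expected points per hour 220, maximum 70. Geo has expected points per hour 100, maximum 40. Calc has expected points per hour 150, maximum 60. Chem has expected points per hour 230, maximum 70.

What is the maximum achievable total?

24900

Rank by expected points per hour: Chem 230 > Anthro 220 > Ling 200 > Calc 150 > Geo 100 > Phys 60.
Chem takes 70 to reach its cap of 70 → 40 left.
Anthro: +40 (room for 70) → 40. Pool exhausted.
Total = 220×40 + 230×70 = 24900.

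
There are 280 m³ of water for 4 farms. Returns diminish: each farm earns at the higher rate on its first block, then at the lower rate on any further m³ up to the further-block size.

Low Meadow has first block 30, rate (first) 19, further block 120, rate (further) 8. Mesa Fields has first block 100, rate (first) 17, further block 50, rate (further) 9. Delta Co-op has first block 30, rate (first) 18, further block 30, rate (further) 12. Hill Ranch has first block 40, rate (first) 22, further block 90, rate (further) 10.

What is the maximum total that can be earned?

Treat each block as its own option and order by rate: Hill Ranch/T1 22 > Low Meadow/T1 19 > Delta Co-op/T1 18 > Mesa Fields/T1 17 > Delta Co-op/T2 12 > Hill Ranch/T2 10 > Mesa Fields/T2 9 > Low Meadow/T2 8.
Hill Ranch T1 at 22: fill all 40 — 240 left.
Low Meadow/T1 (19): +30 — 210 left.
Delta Co-op/T1 (18): +30 — 180 left.
Mesa Fields T1 at 17: fill all 100 — 80 left.
Delta Co-op/T2 (12): +30 — 50 left.
50 remain; put them into Hill Ranch T2 at 10.
Total = 22×40 + 19×30 + 18×30 + 17×100 + 12×30 + 10×50 = 4550.

4550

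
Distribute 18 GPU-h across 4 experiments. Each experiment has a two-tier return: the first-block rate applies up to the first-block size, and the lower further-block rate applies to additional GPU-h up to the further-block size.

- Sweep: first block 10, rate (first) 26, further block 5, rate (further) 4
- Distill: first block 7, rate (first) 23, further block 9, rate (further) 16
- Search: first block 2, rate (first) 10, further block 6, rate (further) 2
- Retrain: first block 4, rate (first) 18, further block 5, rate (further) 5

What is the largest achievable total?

Order all 8 blocks by rate: Sweep/first 26 > Distill/first 23 > Retrain/first 18 > Distill/second 16 > Search/first 10 > Retrain/second 5 > Sweep/second 4 > Search/second 2.
Fill Sweep first block (10 at 26) — 8 left.
Distill/first (23): +7 — 1 left.
Retrain first at 18: only 1 left, fill 1.
Total = 26×10 + 23×7 + 18×1 = 439.

439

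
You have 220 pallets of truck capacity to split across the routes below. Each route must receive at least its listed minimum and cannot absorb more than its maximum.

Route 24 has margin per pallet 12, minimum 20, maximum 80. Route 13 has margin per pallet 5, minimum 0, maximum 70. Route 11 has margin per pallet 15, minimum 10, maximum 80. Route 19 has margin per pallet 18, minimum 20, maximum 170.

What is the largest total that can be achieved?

Meeting every minimum uses 20+0+10+20 = 50 pallets, leaving 170.
Rank by margin per pallet: Route 19 18 > Route 11 15 > Route 24 12 > Route 13 5.
Give Route 19 150 more to hit its cap of 170 → 20 left.
Route 11 has room for 70 more but only 20 remain, so it gets 30.
Total = 12×20 + 15×30 + 18×170 = 3750.

3750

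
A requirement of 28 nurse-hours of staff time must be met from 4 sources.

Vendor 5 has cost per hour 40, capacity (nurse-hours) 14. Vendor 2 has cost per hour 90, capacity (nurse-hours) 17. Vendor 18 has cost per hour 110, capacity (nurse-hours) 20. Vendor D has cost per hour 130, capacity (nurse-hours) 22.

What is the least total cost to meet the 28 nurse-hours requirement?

1820

Cheapest first:
Take 14 from Vendor 5 at 40 ; need 14 more.
Take 14 from Vendor 2 at 90 to finish.
Vendor 18, Vendor D: unused.
Cost = 14×40 + 14×90 = 1820.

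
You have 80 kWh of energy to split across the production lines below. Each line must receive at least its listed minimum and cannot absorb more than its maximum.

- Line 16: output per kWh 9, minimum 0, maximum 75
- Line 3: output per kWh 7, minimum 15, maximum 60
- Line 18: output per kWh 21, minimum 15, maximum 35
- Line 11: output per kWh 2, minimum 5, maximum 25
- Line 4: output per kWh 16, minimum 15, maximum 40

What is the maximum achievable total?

Meeting every minimum uses 0+15+15+5+15 = 50 kWh, leaving 30.
Rank by output per kWh: Line 18 21 > Line 4 16 > Line 16 9 > Line 3 7 > Line 11 2.
Line 18 takes 20 more to reach its cap of 35 — 10 left.
Only 10 left; Line 4 takes them to reach 25.
Total = 7×15 + 21×35 + 2×5 + 16×25 = 1250.

1250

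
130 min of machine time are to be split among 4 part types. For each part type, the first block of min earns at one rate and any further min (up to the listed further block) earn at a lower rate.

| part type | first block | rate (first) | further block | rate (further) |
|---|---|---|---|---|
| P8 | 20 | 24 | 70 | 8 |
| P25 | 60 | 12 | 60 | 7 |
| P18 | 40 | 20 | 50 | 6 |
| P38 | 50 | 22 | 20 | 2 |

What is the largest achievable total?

Rank every tier by rate: P8/first 24 > P38/first 22 > P18/first 20 > P25/first 12 > P8/second 8 > P25/second 7 > P18/second 6 > P38/second 2.
Fill P8 first block (20 at 24) → 110 left.
P38 first at 22: fill all 50 → 60 left.
Fill P18 first block (40 at 20) → 20 left.
P25/first: +20 of 60 at 12; pool empty.
Total = 24×20 + 22×50 + 20×40 + 12×20 = 2620.

2620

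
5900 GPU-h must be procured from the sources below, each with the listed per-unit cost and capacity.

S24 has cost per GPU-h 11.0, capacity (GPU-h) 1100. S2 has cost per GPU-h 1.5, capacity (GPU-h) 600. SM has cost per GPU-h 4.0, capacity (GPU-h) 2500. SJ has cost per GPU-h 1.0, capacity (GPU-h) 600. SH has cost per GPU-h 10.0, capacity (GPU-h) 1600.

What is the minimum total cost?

Fill from the cheapest source first.
Take 600 from SJ at 1.0 → need 5300 more.
S2 (1.5): use full 600 → 4700 GPU-h to go.
Take 2500 from SM at 4.0 → need 2200 more.
Take 1600 from SH at 10.0 → need 600 more.
S24 at 11.0: take 600 of its 1100 → requirement met.
Cost = 600×1.0 + 600×1.5 + 2500×4.0 + 1600×10.0 + 600×11.0 = 34100.

34100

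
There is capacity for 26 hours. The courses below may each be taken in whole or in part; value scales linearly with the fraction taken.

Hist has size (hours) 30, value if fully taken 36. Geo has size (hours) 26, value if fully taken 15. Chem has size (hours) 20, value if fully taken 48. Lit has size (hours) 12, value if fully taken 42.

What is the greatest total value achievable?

Best value per unit of size first: Lit 42/12≈3.5, Chem 48/20≈2.4, Hist 36/30≈1.2, Geo 15/26≈0.577.
Take all of Lit (12 hours, value 42) → 14 hours left.
14 hours left: a 14/20 share of Chem gives 48×14/20 = 33.6.
Total value = 75.6.

75.6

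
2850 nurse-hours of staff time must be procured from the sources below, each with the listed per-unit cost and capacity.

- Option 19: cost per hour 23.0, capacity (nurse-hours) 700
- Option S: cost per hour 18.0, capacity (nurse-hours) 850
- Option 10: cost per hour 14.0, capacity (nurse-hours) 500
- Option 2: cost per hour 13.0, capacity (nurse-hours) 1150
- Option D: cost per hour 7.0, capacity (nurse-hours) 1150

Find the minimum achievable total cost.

30900

Cheapest first:
Option D at 7.0: take all 1150 nurse-hours ; 1700 still needed.
Take 1150 from Option 2 at 13.0 ; need 550 more.
Option 10 at 14.0: take all 500 nurse-hours ; 50 still needed.
Option S (18.0): take the remaining 50 ; done.
Option 19: unused.
Cost = 1150×7.0 + 1150×13.0 + 500×14.0 + 50×18.0 = 30900.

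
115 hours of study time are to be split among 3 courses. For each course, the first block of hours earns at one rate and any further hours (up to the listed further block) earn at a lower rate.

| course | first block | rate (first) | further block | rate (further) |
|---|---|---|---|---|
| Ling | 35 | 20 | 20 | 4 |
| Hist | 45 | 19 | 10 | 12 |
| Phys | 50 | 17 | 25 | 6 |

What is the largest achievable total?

2150

Treat each block as its own option and order by rate: Ling/T1 20 > Hist/T1 19 > Phys/T1 17 > Hist/T2 12 > Phys/T2 6 > Ling/T2 4.
Ling T1 at 20: fill all 35 ; 80 left.
Hist T1 at 19: fill all 45 ; 35 left.
35 remain; put them into Phys T1 at 17.
Total = 20×35 + 19×45 + 17×35 = 2150.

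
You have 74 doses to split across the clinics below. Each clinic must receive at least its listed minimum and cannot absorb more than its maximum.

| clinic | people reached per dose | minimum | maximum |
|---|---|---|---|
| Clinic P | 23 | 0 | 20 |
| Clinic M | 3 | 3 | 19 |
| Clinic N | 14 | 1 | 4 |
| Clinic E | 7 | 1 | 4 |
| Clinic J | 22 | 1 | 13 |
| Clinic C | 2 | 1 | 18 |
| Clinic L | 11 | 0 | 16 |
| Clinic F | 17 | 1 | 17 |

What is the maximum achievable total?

1274

Meeting every minimum uses 0+3+1+1+1+1+0+1 = 8 doses, leaving 66.
Order the clinics by people reached per dose: Clinic P 23 > Clinic J 22 > Clinic F 17 > Clinic N 14 > Clinic L 11 > Clinic E 7 > Clinic M 3 > Clinic C 2.
Give Clinic P 20 more to hit its cap of 20 ; 46 left.
Give Clinic J 12 more to hit its cap of 13 ; 34 left.
Clinic F: +16 to 17 (cap) ; 18 left.
Give Clinic N 3 more to hit its cap of 4 ; 15 left.
Only 15 left; Clinic L takes them to reach 15.
Total = 23×20 + 3×3 + 14×4 + 7×1 + 22×13 + 2×1 + 11×15 + 17×17 = 1274.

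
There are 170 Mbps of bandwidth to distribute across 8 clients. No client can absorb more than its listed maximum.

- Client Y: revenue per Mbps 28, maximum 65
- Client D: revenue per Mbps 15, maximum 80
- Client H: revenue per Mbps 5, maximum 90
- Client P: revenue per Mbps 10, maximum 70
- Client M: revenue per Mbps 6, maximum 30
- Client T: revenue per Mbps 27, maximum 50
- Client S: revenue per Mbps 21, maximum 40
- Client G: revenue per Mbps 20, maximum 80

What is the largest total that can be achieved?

Order the clients by revenue per Mbps: Client Y 28 > Client T 27 > Client S 21 > Client G 20 > Client D 15 > Client P 10 > Client M 6 > Client H 5.
Client Y: +65 to 65 (cap) → 105 left.
Give Client T 50 to hit its cap of 50 → 55 left.
Client S takes 40 to reach its cap of 40 → 15 left.
Client G has room for 80 but only 15 remain, so it gets 15.
Total = 28×65 + 27×50 + 21×40 + 20×15 = 4310.

4310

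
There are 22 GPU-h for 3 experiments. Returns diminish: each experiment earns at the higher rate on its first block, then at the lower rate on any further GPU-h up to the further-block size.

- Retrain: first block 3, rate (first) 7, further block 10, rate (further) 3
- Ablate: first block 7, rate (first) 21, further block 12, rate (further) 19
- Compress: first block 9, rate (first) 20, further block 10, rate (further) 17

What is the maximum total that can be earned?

Rank every tier by rate: Ablate/tier1 21 > Compress/tier1 20 > Ablate/tier2 19 > Compress/tier2 17 > Retrain/tier1 7 > Retrain/tier2 3.
Ablate/tier1 (21): +7 — 15 left.
Compress/tier1 (20): +9 — 6 left.
Ablate tier2 at 19: only 6 left, fill 6.
Total = 21×7 + 20×9 + 19×6 = 441.

441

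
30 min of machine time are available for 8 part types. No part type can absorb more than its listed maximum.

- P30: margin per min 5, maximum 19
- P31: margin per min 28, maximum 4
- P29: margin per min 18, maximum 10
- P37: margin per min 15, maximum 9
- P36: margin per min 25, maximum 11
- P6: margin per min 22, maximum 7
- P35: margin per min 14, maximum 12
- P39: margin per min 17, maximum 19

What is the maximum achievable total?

685

Order the part types by margin per min: P31 28 > P36 25 > P6 22 > P29 18 > P39 17 > P37 15 > P35 14 > P30 5.
P31: +4 to 4 (cap) ; 26 left.
Give P36 11 to hit its cap of 11 ; 15 left.
Give P6 7 to hit its cap of 7 ; 8 left.
Only 8 left; P29 takes them to reach 8.
Total = 28×4 + 18×8 + 25×11 + 22×7 = 685.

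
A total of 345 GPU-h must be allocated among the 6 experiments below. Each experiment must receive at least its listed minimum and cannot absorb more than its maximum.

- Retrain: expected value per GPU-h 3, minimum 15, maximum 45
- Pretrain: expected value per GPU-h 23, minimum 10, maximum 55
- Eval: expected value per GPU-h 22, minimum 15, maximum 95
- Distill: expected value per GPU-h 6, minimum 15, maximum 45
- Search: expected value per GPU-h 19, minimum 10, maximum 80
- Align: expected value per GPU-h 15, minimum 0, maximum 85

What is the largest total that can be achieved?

6285

Meeting every minimum uses 15+10+15+15+10+0 = 65 GPU-h, leaving 280.
Highest expected value per GPU-h first: Pretrain 23 > Eval 22 > Search 19 > Align 15 > Distill 6 > Retrain 3.
Give Pretrain 45 more to hit its cap of 55 ; 235 left.
Eval takes 80 more to reach its cap of 95 ; 155 left.
Search: +70 to 80 (cap) ; 85 left.
Align: +85 to 85 (cap) ; 0 left.
Total = 3×15 + 23×55 + 22×95 + 6×15 + 19×80 + 15×85 = 6285.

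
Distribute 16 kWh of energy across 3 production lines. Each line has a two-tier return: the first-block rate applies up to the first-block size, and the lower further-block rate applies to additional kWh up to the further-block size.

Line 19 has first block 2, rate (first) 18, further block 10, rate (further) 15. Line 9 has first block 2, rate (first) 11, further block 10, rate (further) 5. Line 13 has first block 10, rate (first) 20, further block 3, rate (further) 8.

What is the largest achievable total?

Treat each block as its own option and order by rate: Line 13/T1 20 > Line 19/T1 18 > Line 19/T2 15 > Line 9/T1 11 > Line 13/T2 8 > Line 9/T2 5.
Fill Line 13 T1 block (10 at 20) — 6 left.
Fill Line 19 T1 block (2 at 18) — 4 left.
4 remain; put them into Line 19 T2 at 15.
Total = 20×10 + 18×2 + 15×4 = 296.

296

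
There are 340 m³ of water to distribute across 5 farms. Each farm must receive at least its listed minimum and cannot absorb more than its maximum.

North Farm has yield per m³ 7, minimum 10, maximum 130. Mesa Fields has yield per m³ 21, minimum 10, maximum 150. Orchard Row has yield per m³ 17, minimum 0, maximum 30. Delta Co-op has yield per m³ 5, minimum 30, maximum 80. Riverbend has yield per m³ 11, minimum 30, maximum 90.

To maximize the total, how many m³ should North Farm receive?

Meeting every minimum uses 10+10+0+30+30 = 80 m³, leaving 260.
Order the farms by yield per m³: Mesa Fields 21 > Orchard Row 17 > Riverbend 11 > North Farm 7 > Delta Co-op 5.
Mesa Fields: +140 to 150 (cap) → 120 left.
Orchard Row: +30 to 30 (cap) → 90 left.
Riverbend takes 60 more to reach its cap of 90 → 30 left.
Only 30 left; North Farm takes them to reach 40.

40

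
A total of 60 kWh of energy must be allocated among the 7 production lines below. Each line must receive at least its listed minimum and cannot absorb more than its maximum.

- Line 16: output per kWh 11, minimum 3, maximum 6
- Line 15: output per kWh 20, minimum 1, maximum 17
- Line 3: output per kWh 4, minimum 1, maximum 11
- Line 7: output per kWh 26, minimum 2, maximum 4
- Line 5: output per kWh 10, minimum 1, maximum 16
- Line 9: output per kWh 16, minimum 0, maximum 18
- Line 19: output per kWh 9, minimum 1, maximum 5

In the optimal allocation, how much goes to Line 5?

13

Meeting every minimum uses 3+1+1+2+1+0+1 = 9 kWh, leaving 51.
Highest output per kWh first: Line 7 26 > Line 15 20 > Line 9 16 > Line 16 11 > Line 5 10 > Line 19 9 > Line 3 4.
Line 7 takes 2 more to reach its cap of 4 — 49 left.
Line 15 takes 16 more to reach its cap of 17 — 33 left.
Give Line 9 18 more to hit its cap of 18 — 15 left.
Give Line 16 3 more to hit its cap of 6 — 12 left.
Line 5: +12 (room for 15) → 13. Pool exhausted.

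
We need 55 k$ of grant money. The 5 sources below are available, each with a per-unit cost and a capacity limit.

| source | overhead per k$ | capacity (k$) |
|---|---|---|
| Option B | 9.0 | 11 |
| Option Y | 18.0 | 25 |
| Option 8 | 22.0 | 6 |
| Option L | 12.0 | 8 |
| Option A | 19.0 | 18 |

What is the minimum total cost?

Fill from the cheapest source first.
Option B at 9.0: take all 11 k$ → 44 still needed.
Option L (12.0): use full 8 → 36 k$ to go.
Take 25 from Option Y at 18.0 → need 11 more.
Option A (19.0): take the remaining 11 → done.
Option 8: unused.
Cost = 11×9.0 + 8×12.0 + 25×18.0 + 11×19.0 = 854.

854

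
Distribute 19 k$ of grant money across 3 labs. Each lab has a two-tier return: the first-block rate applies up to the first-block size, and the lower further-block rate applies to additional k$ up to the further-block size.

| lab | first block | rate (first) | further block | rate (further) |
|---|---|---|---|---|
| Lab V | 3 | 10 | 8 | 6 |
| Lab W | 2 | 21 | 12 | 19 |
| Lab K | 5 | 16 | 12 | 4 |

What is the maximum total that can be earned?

Rank every tier by rate: Lab W/first 21 > Lab W/second 19 > Lab K/first 16 > Lab V/first 10 > Lab V/second 6 > Lab K/second 4.
Fill Lab W first block (2 at 21) ; 17 left.
Lab W/second (19): +12 ; 5 left.
Fill Lab K first block (5 at 16) ; 0 left.
Total = 21×2 + 19×12 + 16×5 = 350.

350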